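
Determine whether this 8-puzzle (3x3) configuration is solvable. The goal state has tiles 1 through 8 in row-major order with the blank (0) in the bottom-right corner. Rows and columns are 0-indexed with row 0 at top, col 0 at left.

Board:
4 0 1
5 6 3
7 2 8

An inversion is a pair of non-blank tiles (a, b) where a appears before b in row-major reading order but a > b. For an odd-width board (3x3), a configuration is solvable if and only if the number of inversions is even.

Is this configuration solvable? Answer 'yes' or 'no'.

Inversions (pairs i<j in row-major order where tile[i] > tile[j] > 0): 9
9 is odd, so the puzzle is not solvable.

Answer: no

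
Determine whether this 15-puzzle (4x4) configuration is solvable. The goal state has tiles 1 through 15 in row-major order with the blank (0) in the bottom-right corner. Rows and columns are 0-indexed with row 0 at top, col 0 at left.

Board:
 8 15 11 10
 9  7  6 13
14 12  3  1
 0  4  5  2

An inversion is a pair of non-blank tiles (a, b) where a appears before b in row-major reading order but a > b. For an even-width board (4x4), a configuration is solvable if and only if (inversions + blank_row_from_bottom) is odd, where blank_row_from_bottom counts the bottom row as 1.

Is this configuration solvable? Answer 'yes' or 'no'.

Inversions: 76
Blank is in row 3 (0-indexed from top), which is row 1 counting from the bottom (bottom = 1).
76 + 1 = 77, which is odd, so the puzzle is solvable.

Answer: yes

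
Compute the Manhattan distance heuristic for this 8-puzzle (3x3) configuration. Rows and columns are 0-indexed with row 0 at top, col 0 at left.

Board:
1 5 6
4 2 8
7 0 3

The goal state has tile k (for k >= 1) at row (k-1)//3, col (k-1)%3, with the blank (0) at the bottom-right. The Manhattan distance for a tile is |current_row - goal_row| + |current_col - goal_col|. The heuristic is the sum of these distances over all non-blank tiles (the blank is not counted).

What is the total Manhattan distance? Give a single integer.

Tile 1: (0,0)->(0,0) = 0
Tile 5: (0,1)->(1,1) = 1
Tile 6: (0,2)->(1,2) = 1
Tile 4: (1,0)->(1,0) = 0
Tile 2: (1,1)->(0,1) = 1
Tile 8: (1,2)->(2,1) = 2
Tile 7: (2,0)->(2,0) = 0
Tile 3: (2,2)->(0,2) = 2
Sum: 0 + 1 + 1 + 0 + 1 + 2 + 0 + 2 = 7

Answer: 7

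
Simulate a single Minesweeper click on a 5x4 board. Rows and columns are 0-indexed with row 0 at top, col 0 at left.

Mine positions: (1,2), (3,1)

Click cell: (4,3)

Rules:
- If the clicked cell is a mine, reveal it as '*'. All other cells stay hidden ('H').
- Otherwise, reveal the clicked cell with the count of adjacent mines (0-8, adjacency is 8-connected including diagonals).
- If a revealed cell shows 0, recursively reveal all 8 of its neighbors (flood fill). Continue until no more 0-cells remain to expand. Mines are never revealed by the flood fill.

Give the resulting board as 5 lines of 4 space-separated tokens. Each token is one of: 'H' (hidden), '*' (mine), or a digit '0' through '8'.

H H H H
H H H H
H H 2 1
H H 1 0
H H 1 0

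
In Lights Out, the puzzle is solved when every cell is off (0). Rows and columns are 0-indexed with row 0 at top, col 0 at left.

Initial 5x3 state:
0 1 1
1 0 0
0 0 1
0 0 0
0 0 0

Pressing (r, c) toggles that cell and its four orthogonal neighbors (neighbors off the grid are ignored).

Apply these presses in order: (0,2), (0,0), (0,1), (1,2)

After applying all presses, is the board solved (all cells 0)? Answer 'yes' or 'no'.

After press 1 at (0,2):
0 0 0
1 0 1
0 0 1
0 0 0
0 0 0

After press 2 at (0,0):
1 1 0
0 0 1
0 0 1
0 0 0
0 0 0

After press 3 at (0,1):
0 0 1
0 1 1
0 0 1
0 0 0
0 0 0

After press 4 at (1,2):
0 0 0
0 0 0
0 0 0
0 0 0
0 0 0

Lights still on: 0

Answer: yes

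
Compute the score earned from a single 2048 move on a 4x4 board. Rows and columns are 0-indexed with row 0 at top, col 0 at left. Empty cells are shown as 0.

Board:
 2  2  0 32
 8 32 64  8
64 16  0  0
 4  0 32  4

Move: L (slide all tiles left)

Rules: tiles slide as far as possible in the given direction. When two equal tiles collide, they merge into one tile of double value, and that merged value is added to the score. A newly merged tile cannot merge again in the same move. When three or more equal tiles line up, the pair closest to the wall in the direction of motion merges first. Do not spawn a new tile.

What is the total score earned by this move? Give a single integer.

Slide left:
row 0: [2, 2, 0, 32] -> [4, 32, 0, 0]  score +4 (running 4)
row 1: [8, 32, 64, 8] -> [8, 32, 64, 8]  score +0 (running 4)
row 2: [64, 16, 0, 0] -> [64, 16, 0, 0]  score +0 (running 4)
row 3: [4, 0, 32, 4] -> [4, 32, 4, 0]  score +0 (running 4)
Board after move:
 4 32  0  0
 8 32 64  8
64 16  0  0
 4 32  4  0

Answer: 4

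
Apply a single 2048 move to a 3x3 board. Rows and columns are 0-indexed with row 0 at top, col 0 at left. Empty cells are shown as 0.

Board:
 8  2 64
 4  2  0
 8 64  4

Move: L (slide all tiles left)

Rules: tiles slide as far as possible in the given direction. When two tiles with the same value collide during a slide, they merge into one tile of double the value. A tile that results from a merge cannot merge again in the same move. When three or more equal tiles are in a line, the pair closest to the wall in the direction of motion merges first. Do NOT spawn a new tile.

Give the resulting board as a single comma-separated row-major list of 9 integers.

Answer: 8, 2, 64, 4, 2, 0, 8, 64, 4

Derivation:
Slide left:
row 0: [8, 2, 64] -> [8, 2, 64]
row 1: [4, 2, 0] -> [4, 2, 0]
row 2: [8, 64, 4] -> [8, 64, 4]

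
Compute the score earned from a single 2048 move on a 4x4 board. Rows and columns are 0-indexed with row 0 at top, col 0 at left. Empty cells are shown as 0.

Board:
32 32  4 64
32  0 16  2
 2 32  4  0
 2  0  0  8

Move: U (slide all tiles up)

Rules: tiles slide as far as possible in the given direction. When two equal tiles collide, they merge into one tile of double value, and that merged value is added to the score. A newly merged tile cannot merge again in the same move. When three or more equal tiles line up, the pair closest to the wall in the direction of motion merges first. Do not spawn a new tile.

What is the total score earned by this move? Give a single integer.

Slide up:
col 0: [32, 32, 2, 2] -> [64, 4, 0, 0]  score +68 (running 68)
col 1: [32, 0, 32, 0] -> [64, 0, 0, 0]  score +64 (running 132)
col 2: [4, 16, 4, 0] -> [4, 16, 4, 0]  score +0 (running 132)
col 3: [64, 2, 0, 8] -> [64, 2, 8, 0]  score +0 (running 132)
Board after move:
64 64  4 64
 4  0 16  2
 0  0  4  8
 0  0  0  0

Answer: 132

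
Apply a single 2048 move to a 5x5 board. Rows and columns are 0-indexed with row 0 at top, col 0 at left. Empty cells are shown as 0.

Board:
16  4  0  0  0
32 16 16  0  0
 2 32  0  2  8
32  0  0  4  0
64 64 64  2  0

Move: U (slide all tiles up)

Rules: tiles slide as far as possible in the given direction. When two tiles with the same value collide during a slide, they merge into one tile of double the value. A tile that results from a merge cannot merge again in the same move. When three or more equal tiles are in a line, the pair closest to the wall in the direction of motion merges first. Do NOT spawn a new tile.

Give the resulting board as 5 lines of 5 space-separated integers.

Answer: 16  4 16  2  8
32 16 64  4  0
 2 32  0  2  0
32 64  0  0  0
64  0  0  0  0

Derivation:
Slide up:
col 0: [16, 32, 2, 32, 64] -> [16, 32, 2, 32, 64]
col 1: [4, 16, 32, 0, 64] -> [4, 16, 32, 64, 0]
col 2: [0, 16, 0, 0, 64] -> [16, 64, 0, 0, 0]
col 3: [0, 0, 2, 4, 2] -> [2, 4, 2, 0, 0]
col 4: [0, 0, 8, 0, 0] -> [8, 0, 0, 0, 0]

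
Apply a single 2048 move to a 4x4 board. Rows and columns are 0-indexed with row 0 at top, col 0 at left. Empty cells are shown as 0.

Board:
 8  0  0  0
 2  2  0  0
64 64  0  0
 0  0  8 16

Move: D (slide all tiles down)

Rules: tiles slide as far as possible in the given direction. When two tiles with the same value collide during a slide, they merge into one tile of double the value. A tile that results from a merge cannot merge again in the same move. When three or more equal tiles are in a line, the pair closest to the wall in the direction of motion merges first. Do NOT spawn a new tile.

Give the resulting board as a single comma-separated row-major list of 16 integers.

Answer: 0, 0, 0, 0, 8, 0, 0, 0, 2, 2, 0, 0, 64, 64, 8, 16

Derivation:
Slide down:
col 0: [8, 2, 64, 0] -> [0, 8, 2, 64]
col 1: [0, 2, 64, 0] -> [0, 0, 2, 64]
col 2: [0, 0, 0, 8] -> [0, 0, 0, 8]
col 3: [0, 0, 0, 16] -> [0, 0, 0, 16]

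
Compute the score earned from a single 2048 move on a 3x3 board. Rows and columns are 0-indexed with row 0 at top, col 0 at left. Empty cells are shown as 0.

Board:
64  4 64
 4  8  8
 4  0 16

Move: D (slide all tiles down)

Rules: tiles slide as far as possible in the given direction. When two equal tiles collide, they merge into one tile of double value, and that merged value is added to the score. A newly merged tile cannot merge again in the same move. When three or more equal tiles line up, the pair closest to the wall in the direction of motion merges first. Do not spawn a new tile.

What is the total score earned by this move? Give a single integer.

Slide down:
col 0: [64, 4, 4] -> [0, 64, 8]  score +8 (running 8)
col 1: [4, 8, 0] -> [0, 4, 8]  score +0 (running 8)
col 2: [64, 8, 16] -> [64, 8, 16]  score +0 (running 8)
Board after move:
 0  0 64
64  4  8
 8  8 16

Answer: 8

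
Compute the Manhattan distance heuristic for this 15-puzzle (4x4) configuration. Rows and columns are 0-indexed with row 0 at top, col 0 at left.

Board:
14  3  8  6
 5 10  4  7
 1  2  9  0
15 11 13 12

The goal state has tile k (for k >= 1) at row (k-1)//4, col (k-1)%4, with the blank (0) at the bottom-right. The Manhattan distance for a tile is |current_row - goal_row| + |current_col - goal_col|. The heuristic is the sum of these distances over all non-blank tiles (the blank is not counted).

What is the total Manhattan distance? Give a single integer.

Tile 14: at (0,0), goal (3,1), distance |0-3|+|0-1| = 4
Tile 3: at (0,1), goal (0,2), distance |0-0|+|1-2| = 1
Tile 8: at (0,2), goal (1,3), distance |0-1|+|2-3| = 2
Tile 6: at (0,3), goal (1,1), distance |0-1|+|3-1| = 3
Tile 5: at (1,0), goal (1,0), distance |1-1|+|0-0| = 0
Tile 10: at (1,1), goal (2,1), distance |1-2|+|1-1| = 1
Tile 4: at (1,2), goal (0,3), distance |1-0|+|2-3| = 2
Tile 7: at (1,3), goal (1,2), distance |1-1|+|3-2| = 1
Tile 1: at (2,0), goal (0,0), distance |2-0|+|0-0| = 2
Tile 2: at (2,1), goal (0,1), distance |2-0|+|1-1| = 2
Tile 9: at (2,2), goal (2,0), distance |2-2|+|2-0| = 2
Tile 15: at (3,0), goal (3,2), distance |3-3|+|0-2| = 2
Tile 11: at (3,1), goal (2,2), distance |3-2|+|1-2| = 2
Tile 13: at (3,2), goal (3,0), distance |3-3|+|2-0| = 2
Tile 12: at (3,3), goal (2,3), distance |3-2|+|3-3| = 1
Sum: 4 + 1 + 2 + 3 + 0 + 1 + 2 + 1 + 2 + 2 + 2 + 2 + 2 + 2 + 1 = 27

Answer: 27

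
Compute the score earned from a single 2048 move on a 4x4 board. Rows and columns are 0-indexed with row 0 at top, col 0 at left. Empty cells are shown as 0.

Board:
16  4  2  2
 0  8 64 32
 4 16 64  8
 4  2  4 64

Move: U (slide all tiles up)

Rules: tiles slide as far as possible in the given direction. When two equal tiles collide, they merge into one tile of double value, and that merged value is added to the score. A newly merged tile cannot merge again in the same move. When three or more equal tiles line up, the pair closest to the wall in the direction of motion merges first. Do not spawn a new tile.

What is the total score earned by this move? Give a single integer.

Answer: 136

Derivation:
Slide up:
col 0: [16, 0, 4, 4] -> [16, 8, 0, 0]  score +8 (running 8)
col 1: [4, 8, 16, 2] -> [4, 8, 16, 2]  score +0 (running 8)
col 2: [2, 64, 64, 4] -> [2, 128, 4, 0]  score +128 (running 136)
col 3: [2, 32, 8, 64] -> [2, 32, 8, 64]  score +0 (running 136)
Board after move:
 16   4   2   2
  8   8 128  32
  0  16   4   8
  0   2   0  64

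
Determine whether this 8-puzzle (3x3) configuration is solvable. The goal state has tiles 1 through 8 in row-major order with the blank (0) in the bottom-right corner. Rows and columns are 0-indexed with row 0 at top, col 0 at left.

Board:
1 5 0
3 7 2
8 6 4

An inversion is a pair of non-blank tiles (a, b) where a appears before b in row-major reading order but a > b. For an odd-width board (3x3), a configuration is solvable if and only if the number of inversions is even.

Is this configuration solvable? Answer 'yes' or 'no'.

Answer: yes

Derivation:
Inversions (pairs i<j in row-major order where tile[i] > tile[j] > 0): 10
10 is even, so the puzzle is solvable.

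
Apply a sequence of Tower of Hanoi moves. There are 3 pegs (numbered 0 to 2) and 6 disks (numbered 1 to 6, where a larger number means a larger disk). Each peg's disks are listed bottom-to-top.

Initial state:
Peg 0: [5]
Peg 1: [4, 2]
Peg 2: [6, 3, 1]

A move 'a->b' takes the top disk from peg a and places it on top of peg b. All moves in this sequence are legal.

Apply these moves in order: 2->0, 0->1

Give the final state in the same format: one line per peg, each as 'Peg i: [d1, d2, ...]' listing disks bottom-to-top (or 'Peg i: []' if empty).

After move 1 (2->0):
Peg 0: [5, 1]
Peg 1: [4, 2]
Peg 2: [6, 3]

After move 2 (0->1):
Peg 0: [5]
Peg 1: [4, 2, 1]
Peg 2: [6, 3]

Answer: Peg 0: [5]
Peg 1: [4, 2, 1]
Peg 2: [6, 3]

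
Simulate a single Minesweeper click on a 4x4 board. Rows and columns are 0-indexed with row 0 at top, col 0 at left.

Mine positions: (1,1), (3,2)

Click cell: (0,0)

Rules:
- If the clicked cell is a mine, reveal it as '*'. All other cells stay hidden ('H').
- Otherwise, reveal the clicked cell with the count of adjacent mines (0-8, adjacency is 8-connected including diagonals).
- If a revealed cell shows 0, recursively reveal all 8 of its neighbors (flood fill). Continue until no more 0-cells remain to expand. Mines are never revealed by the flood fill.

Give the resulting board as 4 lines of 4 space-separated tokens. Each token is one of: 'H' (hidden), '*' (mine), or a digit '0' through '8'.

1 H H H
H H H H
H H H H
H H H H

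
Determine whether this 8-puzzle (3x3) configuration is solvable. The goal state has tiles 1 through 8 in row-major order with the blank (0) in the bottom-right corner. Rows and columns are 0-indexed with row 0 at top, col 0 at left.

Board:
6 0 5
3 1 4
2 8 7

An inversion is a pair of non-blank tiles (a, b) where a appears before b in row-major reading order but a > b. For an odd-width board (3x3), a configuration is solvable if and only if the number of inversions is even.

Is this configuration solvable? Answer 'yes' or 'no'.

Inversions (pairs i<j in row-major order where tile[i] > tile[j] > 0): 13
13 is odd, so the puzzle is not solvable.

Answer: no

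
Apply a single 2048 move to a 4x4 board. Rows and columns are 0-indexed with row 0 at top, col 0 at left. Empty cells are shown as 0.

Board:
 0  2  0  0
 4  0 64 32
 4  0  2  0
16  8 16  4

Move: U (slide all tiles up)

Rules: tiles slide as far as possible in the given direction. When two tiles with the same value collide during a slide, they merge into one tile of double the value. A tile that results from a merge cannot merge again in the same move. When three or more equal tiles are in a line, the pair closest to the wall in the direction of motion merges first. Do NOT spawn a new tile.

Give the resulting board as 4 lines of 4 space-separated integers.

Answer:  8  2 64 32
16  8  2  4
 0  0 16  0
 0  0  0  0

Derivation:
Slide up:
col 0: [0, 4, 4, 16] -> [8, 16, 0, 0]
col 1: [2, 0, 0, 8] -> [2, 8, 0, 0]
col 2: [0, 64, 2, 16] -> [64, 2, 16, 0]
col 3: [0, 32, 0, 4] -> [32, 4, 0, 0]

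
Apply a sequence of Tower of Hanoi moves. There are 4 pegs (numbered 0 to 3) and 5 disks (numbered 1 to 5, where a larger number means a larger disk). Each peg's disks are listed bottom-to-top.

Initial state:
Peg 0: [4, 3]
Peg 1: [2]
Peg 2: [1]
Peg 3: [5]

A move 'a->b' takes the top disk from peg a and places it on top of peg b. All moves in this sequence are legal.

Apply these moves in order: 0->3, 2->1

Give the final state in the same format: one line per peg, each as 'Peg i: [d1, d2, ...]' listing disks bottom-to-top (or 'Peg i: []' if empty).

Answer: Peg 0: [4]
Peg 1: [2, 1]
Peg 2: []
Peg 3: [5, 3]

Derivation:
After move 1 (0->3):
Peg 0: [4]
Peg 1: [2]
Peg 2: [1]
Peg 3: [5, 3]

After move 2 (2->1):
Peg 0: [4]
Peg 1: [2, 1]
Peg 2: []
Peg 3: [5, 3]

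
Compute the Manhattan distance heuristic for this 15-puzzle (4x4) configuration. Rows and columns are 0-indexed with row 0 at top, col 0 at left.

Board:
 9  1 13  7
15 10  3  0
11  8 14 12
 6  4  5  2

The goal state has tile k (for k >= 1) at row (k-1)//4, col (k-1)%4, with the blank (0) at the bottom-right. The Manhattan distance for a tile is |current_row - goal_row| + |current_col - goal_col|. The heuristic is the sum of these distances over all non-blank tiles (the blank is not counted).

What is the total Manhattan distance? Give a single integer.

Answer: 40

Derivation:
Tile 9: at (0,0), goal (2,0), distance |0-2|+|0-0| = 2
Tile 1: at (0,1), goal (0,0), distance |0-0|+|1-0| = 1
Tile 13: at (0,2), goal (3,0), distance |0-3|+|2-0| = 5
Tile 7: at (0,3), goal (1,2), distance |0-1|+|3-2| = 2
Tile 15: at (1,0), goal (3,2), distance |1-3|+|0-2| = 4
Tile 10: at (1,1), goal (2,1), distance |1-2|+|1-1| = 1
Tile 3: at (1,2), goal (0,2), distance |1-0|+|2-2| = 1
Tile 11: at (2,0), goal (2,2), distance |2-2|+|0-2| = 2
Tile 8: at (2,1), goal (1,3), distance |2-1|+|1-3| = 3
Tile 14: at (2,2), goal (3,1), distance |2-3|+|2-1| = 2
Tile 12: at (2,3), goal (2,3), distance |2-2|+|3-3| = 0
Tile 6: at (3,0), goal (1,1), distance |3-1|+|0-1| = 3
Tile 4: at (3,1), goal (0,3), distance |3-0|+|1-3| = 5
Tile 5: at (3,2), goal (1,0), distance |3-1|+|2-0| = 4
Tile 2: at (3,3), goal (0,1), distance |3-0|+|3-1| = 5
Sum: 2 + 1 + 5 + 2 + 4 + 1 + 1 + 2 + 3 + 2 + 0 + 3 + 5 + 4 + 5 = 40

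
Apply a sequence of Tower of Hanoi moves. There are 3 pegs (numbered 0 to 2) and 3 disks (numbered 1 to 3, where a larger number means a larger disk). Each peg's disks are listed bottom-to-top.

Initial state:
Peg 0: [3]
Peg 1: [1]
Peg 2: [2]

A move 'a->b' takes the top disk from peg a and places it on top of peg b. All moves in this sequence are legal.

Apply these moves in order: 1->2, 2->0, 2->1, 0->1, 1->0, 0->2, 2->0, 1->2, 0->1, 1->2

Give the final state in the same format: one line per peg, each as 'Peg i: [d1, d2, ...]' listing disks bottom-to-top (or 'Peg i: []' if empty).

After move 1 (1->2):
Peg 0: [3]
Peg 1: []
Peg 2: [2, 1]

After move 2 (2->0):
Peg 0: [3, 1]
Peg 1: []
Peg 2: [2]

After move 3 (2->1):
Peg 0: [3, 1]
Peg 1: [2]
Peg 2: []

After move 4 (0->1):
Peg 0: [3]
Peg 1: [2, 1]
Peg 2: []

After move 5 (1->0):
Peg 0: [3, 1]
Peg 1: [2]
Peg 2: []

After move 6 (0->2):
Peg 0: [3]
Peg 1: [2]
Peg 2: [1]

After move 7 (2->0):
Peg 0: [3, 1]
Peg 1: [2]
Peg 2: []

After move 8 (1->2):
Peg 0: [3, 1]
Peg 1: []
Peg 2: [2]

After move 9 (0->1):
Peg 0: [3]
Peg 1: [1]
Peg 2: [2]

After move 10 (1->2):
Peg 0: [3]
Peg 1: []
Peg 2: [2, 1]

Answer: Peg 0: [3]
Peg 1: []
Peg 2: [2, 1]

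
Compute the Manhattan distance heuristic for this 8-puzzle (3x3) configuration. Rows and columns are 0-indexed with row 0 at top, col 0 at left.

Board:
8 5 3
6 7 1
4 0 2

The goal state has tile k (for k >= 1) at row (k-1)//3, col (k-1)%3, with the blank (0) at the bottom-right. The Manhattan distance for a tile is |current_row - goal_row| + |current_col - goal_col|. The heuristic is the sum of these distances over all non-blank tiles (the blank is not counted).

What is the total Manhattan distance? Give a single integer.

Answer: 15

Derivation:
Tile 8: (0,0)->(2,1) = 3
Tile 5: (0,1)->(1,1) = 1
Tile 3: (0,2)->(0,2) = 0
Tile 6: (1,0)->(1,2) = 2
Tile 7: (1,1)->(2,0) = 2
Tile 1: (1,2)->(0,0) = 3
Tile 4: (2,0)->(1,0) = 1
Tile 2: (2,2)->(0,1) = 3
Sum: 3 + 1 + 0 + 2 + 2 + 3 + 1 + 3 = 15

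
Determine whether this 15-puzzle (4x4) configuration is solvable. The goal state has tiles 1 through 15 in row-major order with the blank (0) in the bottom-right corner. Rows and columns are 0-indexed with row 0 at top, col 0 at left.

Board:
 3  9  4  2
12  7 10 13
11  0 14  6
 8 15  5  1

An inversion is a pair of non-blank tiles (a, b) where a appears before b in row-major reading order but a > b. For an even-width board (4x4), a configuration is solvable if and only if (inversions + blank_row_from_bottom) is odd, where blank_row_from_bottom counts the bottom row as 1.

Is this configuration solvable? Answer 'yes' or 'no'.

Inversions: 46
Blank is in row 2 (0-indexed from top), which is row 2 counting from the bottom (bottom = 1).
46 + 2 = 48, which is even, so the puzzle is not solvable.

Answer: no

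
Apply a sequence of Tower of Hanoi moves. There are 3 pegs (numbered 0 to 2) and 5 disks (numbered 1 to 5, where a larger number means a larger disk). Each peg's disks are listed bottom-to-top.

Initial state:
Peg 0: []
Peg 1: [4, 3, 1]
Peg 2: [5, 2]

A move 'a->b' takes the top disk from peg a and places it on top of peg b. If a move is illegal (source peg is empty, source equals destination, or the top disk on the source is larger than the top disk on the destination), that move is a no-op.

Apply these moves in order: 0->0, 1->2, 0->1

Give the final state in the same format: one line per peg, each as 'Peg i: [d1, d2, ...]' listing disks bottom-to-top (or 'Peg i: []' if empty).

Answer: Peg 0: []
Peg 1: [4, 3]
Peg 2: [5, 2, 1]

Derivation:
After move 1 (0->0):
Peg 0: []
Peg 1: [4, 3, 1]
Peg 2: [5, 2]

After move 2 (1->2):
Peg 0: []
Peg 1: [4, 3]
Peg 2: [5, 2, 1]

After move 3 (0->1):
Peg 0: []
Peg 1: [4, 3]
Peg 2: [5, 2, 1]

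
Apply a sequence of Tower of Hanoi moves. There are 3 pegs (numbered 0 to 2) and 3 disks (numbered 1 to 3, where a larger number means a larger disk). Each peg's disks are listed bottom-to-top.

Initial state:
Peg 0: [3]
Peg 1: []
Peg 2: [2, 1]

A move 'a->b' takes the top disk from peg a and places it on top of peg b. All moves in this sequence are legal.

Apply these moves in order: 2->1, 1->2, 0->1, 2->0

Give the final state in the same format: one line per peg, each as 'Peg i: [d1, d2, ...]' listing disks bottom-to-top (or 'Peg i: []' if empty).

After move 1 (2->1):
Peg 0: [3]
Peg 1: [1]
Peg 2: [2]

After move 2 (1->2):
Peg 0: [3]
Peg 1: []
Peg 2: [2, 1]

After move 3 (0->1):
Peg 0: []
Peg 1: [3]
Peg 2: [2, 1]

After move 4 (2->0):
Peg 0: [1]
Peg 1: [3]
Peg 2: [2]

Answer: Peg 0: [1]
Peg 1: [3]
Peg 2: [2]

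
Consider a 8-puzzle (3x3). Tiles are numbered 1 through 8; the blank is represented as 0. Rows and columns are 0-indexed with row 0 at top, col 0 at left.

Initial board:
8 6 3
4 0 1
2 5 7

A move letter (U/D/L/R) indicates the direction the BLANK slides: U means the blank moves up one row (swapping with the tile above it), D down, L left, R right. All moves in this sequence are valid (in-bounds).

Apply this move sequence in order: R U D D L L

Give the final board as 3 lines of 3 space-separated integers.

Answer: 8 6 3
4 1 7
0 2 5

Derivation:
After move 1 (R):
8 6 3
4 1 0
2 5 7

After move 2 (U):
8 6 0
4 1 3
2 5 7

After move 3 (D):
8 6 3
4 1 0
2 5 7

After move 4 (D):
8 6 3
4 1 7
2 5 0

After move 5 (L):
8 6 3
4 1 7
2 0 5

After move 6 (L):
8 6 3
4 1 7
0 2 5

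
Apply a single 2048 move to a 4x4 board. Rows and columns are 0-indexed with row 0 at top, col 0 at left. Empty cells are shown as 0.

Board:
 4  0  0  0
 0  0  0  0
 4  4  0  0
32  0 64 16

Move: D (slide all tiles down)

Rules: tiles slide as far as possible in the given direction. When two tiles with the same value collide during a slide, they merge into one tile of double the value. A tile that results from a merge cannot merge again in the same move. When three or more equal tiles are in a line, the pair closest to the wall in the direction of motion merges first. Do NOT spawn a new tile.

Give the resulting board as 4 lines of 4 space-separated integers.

Answer:  0  0  0  0
 0  0  0  0
 8  0  0  0
32  4 64 16

Derivation:
Slide down:
col 0: [4, 0, 4, 32] -> [0, 0, 8, 32]
col 1: [0, 0, 4, 0] -> [0, 0, 0, 4]
col 2: [0, 0, 0, 64] -> [0, 0, 0, 64]
col 3: [0, 0, 0, 16] -> [0, 0, 0, 16]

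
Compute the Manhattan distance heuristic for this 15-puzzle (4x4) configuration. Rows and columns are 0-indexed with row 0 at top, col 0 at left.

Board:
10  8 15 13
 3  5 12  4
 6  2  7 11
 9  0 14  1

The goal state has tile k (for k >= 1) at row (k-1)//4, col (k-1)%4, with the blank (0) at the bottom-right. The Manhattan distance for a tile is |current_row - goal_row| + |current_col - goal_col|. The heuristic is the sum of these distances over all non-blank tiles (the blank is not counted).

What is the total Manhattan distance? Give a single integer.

Answer: 36

Derivation:
Tile 10: at (0,0), goal (2,1), distance |0-2|+|0-1| = 3
Tile 8: at (0,1), goal (1,3), distance |0-1|+|1-3| = 3
Tile 15: at (0,2), goal (3,2), distance |0-3|+|2-2| = 3
Tile 13: at (0,3), goal (3,0), distance |0-3|+|3-0| = 6
Tile 3: at (1,0), goal (0,2), distance |1-0|+|0-2| = 3
Tile 5: at (1,1), goal (1,0), distance |1-1|+|1-0| = 1
Tile 12: at (1,2), goal (2,3), distance |1-2|+|2-3| = 2
Tile 4: at (1,3), goal (0,3), distance |1-0|+|3-3| = 1
Tile 6: at (2,0), goal (1,1), distance |2-1|+|0-1| = 2
Tile 2: at (2,1), goal (0,1), distance |2-0|+|1-1| = 2
Tile 7: at (2,2), goal (1,2), distance |2-1|+|2-2| = 1
Tile 11: at (2,3), goal (2,2), distance |2-2|+|3-2| = 1
Tile 9: at (3,0), goal (2,0), distance |3-2|+|0-0| = 1
Tile 14: at (3,2), goal (3,1), distance |3-3|+|2-1| = 1
Tile 1: at (3,3), goal (0,0), distance |3-0|+|3-0| = 6
Sum: 3 + 3 + 3 + 6 + 3 + 1 + 2 + 1 + 2 + 2 + 1 + 1 + 1 + 1 + 6 = 36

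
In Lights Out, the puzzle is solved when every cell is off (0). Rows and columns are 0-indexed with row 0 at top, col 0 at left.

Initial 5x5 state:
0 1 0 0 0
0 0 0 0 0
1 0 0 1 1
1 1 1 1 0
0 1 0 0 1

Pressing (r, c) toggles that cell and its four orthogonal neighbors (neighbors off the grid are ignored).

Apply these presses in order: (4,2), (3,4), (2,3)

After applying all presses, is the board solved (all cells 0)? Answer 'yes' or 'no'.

After press 1 at (4,2):
0 1 0 0 0
0 0 0 0 0
1 0 0 1 1
1 1 0 1 0
0 0 1 1 1

After press 2 at (3,4):
0 1 0 0 0
0 0 0 0 0
1 0 0 1 0
1 1 0 0 1
0 0 1 1 0

After press 3 at (2,3):
0 1 0 0 0
0 0 0 1 0
1 0 1 0 1
1 1 0 1 1
0 0 1 1 0

Lights still on: 11

Answer: no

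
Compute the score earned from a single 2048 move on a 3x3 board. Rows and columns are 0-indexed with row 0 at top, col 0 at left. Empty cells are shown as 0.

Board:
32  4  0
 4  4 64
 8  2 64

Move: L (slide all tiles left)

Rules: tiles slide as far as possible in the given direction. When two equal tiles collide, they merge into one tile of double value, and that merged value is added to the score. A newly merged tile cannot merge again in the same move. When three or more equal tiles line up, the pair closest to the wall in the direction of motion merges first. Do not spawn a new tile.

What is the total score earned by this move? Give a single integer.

Slide left:
row 0: [32, 4, 0] -> [32, 4, 0]  score +0 (running 0)
row 1: [4, 4, 64] -> [8, 64, 0]  score +8 (running 8)
row 2: [8, 2, 64] -> [8, 2, 64]  score +0 (running 8)
Board after move:
32  4  0
 8 64  0
 8  2 64

Answer: 8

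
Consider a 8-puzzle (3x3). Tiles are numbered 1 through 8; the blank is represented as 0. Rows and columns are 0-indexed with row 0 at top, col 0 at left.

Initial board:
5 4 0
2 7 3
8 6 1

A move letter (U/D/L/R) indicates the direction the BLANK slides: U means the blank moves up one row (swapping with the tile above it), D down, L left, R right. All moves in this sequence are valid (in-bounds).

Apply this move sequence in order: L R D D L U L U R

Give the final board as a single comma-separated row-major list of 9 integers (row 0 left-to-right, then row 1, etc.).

After move 1 (L):
5 0 4
2 7 3
8 6 1

After move 2 (R):
5 4 0
2 7 3
8 6 1

After move 3 (D):
5 4 3
2 7 0
8 6 1

After move 4 (D):
5 4 3
2 7 1
8 6 0

After move 5 (L):
5 4 3
2 7 1
8 0 6

After move 6 (U):
5 4 3
2 0 1
8 7 6

After move 7 (L):
5 4 3
0 2 1
8 7 6

After move 8 (U):
0 4 3
5 2 1
8 7 6

After move 9 (R):
4 0 3
5 2 1
8 7 6

Answer: 4, 0, 3, 5, 2, 1, 8, 7, 6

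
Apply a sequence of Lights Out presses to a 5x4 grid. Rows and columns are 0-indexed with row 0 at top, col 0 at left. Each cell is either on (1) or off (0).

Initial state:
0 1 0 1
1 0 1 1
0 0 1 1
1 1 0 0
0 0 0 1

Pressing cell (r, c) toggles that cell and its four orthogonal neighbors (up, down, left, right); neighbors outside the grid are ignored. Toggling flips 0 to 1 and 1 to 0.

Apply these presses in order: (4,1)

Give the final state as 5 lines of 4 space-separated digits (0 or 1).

After press 1 at (4,1):
0 1 0 1
1 0 1 1
0 0 1 1
1 0 0 0
1 1 1 1

Answer: 0 1 0 1
1 0 1 1
0 0 1 1
1 0 0 0
1 1 1 1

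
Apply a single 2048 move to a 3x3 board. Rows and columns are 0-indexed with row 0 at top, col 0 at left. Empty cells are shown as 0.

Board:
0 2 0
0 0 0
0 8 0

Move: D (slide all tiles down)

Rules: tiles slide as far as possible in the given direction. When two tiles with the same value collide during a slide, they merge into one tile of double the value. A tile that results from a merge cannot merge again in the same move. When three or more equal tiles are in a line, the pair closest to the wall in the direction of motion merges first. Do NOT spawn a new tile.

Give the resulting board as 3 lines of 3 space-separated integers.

Answer: 0 0 0
0 2 0
0 8 0

Derivation:
Slide down:
col 0: [0, 0, 0] -> [0, 0, 0]
col 1: [2, 0, 8] -> [0, 2, 8]
col 2: [0, 0, 0] -> [0, 0, 0]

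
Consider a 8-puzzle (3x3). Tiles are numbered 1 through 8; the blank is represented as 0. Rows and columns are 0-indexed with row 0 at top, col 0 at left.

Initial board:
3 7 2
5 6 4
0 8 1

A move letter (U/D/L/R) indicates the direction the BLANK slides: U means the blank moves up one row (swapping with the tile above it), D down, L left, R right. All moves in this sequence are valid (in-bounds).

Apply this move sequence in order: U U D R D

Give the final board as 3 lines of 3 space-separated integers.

Answer: 3 7 2
6 8 4
5 0 1

Derivation:
After move 1 (U):
3 7 2
0 6 4
5 8 1

After move 2 (U):
0 7 2
3 6 4
5 8 1

After move 3 (D):
3 7 2
0 6 4
5 8 1

After move 4 (R):
3 7 2
6 0 4
5 8 1

After move 5 (D):
3 7 2
6 8 4
5 0 1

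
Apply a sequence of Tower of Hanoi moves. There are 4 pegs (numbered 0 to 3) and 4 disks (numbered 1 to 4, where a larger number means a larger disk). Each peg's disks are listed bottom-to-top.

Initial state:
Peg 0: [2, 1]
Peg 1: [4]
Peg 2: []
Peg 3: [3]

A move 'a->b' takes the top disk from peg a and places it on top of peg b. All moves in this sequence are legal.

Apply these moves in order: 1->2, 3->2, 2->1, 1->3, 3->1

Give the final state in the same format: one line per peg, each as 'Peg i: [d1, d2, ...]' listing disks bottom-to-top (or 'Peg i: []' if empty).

After move 1 (1->2):
Peg 0: [2, 1]
Peg 1: []
Peg 2: [4]
Peg 3: [3]

After move 2 (3->2):
Peg 0: [2, 1]
Peg 1: []
Peg 2: [4, 3]
Peg 3: []

After move 3 (2->1):
Peg 0: [2, 1]
Peg 1: [3]
Peg 2: [4]
Peg 3: []

After move 4 (1->3):
Peg 0: [2, 1]
Peg 1: []
Peg 2: [4]
Peg 3: [3]

After move 5 (3->1):
Peg 0: [2, 1]
Peg 1: [3]
Peg 2: [4]
Peg 3: []

Answer: Peg 0: [2, 1]
Peg 1: [3]
Peg 2: [4]
Peg 3: []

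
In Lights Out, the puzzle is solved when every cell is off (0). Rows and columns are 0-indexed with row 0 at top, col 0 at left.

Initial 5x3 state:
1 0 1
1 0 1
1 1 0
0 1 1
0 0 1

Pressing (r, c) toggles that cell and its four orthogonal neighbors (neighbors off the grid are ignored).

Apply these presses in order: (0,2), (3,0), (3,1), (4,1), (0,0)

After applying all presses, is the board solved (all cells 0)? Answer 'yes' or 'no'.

After press 1 at (0,2):
1 1 0
1 0 0
1 1 0
0 1 1
0 0 1

After press 2 at (3,0):
1 1 0
1 0 0
0 1 0
1 0 1
1 0 1

After press 3 at (3,1):
1 1 0
1 0 0
0 0 0
0 1 0
1 1 1

After press 4 at (4,1):
1 1 0
1 0 0
0 0 0
0 0 0
0 0 0

After press 5 at (0,0):
0 0 0
0 0 0
0 0 0
0 0 0
0 0 0

Lights still on: 0

Answer: yes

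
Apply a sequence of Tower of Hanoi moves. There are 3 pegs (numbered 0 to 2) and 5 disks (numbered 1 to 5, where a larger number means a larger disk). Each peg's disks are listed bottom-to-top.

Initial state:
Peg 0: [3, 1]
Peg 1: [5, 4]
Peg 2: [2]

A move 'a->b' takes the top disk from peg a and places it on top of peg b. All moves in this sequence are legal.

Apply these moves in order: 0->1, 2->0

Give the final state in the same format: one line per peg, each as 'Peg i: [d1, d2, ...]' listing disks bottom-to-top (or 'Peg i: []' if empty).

Answer: Peg 0: [3, 2]
Peg 1: [5, 4, 1]
Peg 2: []

Derivation:
After move 1 (0->1):
Peg 0: [3]
Peg 1: [5, 4, 1]
Peg 2: [2]

After move 2 (2->0):
Peg 0: [3, 2]
Peg 1: [5, 4, 1]
Peg 2: []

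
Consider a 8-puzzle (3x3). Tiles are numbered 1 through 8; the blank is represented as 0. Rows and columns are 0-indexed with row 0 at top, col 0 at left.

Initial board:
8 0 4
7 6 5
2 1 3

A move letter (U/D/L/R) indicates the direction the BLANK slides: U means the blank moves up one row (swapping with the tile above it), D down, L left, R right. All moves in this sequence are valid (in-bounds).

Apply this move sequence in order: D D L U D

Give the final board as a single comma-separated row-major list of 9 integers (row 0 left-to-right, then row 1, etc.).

After move 1 (D):
8 6 4
7 0 5
2 1 3

After move 2 (D):
8 6 4
7 1 5
2 0 3

After move 3 (L):
8 6 4
7 1 5
0 2 3

After move 4 (U):
8 6 4
0 1 5
7 2 3

After move 5 (D):
8 6 4
7 1 5
0 2 3

Answer: 8, 6, 4, 7, 1, 5, 0, 2, 3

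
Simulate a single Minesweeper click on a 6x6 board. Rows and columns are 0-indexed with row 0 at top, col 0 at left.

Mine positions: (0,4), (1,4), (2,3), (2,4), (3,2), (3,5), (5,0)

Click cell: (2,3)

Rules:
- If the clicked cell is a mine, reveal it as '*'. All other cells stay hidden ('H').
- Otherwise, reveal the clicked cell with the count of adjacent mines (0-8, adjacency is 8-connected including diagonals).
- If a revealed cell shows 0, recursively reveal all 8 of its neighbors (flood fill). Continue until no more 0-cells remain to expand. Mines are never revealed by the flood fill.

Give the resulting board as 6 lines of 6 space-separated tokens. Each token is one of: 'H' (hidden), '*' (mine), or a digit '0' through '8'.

H H H H H H
H H H H H H
H H H * H H
H H H H H H
H H H H H H
H H H H H H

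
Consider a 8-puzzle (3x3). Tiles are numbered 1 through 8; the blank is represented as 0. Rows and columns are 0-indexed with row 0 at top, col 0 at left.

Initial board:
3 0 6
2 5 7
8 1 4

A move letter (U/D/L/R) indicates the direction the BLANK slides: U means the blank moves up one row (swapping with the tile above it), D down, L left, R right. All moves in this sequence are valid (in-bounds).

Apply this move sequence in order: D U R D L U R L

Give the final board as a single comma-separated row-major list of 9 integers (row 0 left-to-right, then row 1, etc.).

After move 1 (D):
3 5 6
2 0 7
8 1 4

After move 2 (U):
3 0 6
2 5 7
8 1 4

After move 3 (R):
3 6 0
2 5 7
8 1 4

After move 4 (D):
3 6 7
2 5 0
8 1 4

After move 5 (L):
3 6 7
2 0 5
8 1 4

After move 6 (U):
3 0 7
2 6 5
8 1 4

After move 7 (R):
3 7 0
2 6 5
8 1 4

After move 8 (L):
3 0 7
2 6 5
8 1 4

Answer: 3, 0, 7, 2, 6, 5, 8, 1, 4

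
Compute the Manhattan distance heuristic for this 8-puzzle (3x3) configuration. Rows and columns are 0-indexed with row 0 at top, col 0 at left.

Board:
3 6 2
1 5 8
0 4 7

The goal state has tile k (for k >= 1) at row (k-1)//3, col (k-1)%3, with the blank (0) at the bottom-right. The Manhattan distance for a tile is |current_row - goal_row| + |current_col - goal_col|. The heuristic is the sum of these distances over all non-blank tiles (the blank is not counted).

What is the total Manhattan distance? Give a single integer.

Tile 3: (0,0)->(0,2) = 2
Tile 6: (0,1)->(1,2) = 2
Tile 2: (0,2)->(0,1) = 1
Tile 1: (1,0)->(0,0) = 1
Tile 5: (1,1)->(1,1) = 0
Tile 8: (1,2)->(2,1) = 2
Tile 4: (2,1)->(1,0) = 2
Tile 7: (2,2)->(2,0) = 2
Sum: 2 + 2 + 1 + 1 + 0 + 2 + 2 + 2 = 12

Answer: 12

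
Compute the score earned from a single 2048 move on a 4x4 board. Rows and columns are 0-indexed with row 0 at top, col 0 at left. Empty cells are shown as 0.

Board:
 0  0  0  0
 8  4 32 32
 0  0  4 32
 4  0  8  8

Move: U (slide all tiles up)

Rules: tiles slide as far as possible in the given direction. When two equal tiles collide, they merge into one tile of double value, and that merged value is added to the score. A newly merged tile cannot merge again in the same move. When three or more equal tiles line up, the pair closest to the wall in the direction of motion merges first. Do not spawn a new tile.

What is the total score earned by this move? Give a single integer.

Answer: 64

Derivation:
Slide up:
col 0: [0, 8, 0, 4] -> [8, 4, 0, 0]  score +0 (running 0)
col 1: [0, 4, 0, 0] -> [4, 0, 0, 0]  score +0 (running 0)
col 2: [0, 32, 4, 8] -> [32, 4, 8, 0]  score +0 (running 0)
col 3: [0, 32, 32, 8] -> [64, 8, 0, 0]  score +64 (running 64)
Board after move:
 8  4 32 64
 4  0  4  8
 0  0  8  0
 0  0  0  0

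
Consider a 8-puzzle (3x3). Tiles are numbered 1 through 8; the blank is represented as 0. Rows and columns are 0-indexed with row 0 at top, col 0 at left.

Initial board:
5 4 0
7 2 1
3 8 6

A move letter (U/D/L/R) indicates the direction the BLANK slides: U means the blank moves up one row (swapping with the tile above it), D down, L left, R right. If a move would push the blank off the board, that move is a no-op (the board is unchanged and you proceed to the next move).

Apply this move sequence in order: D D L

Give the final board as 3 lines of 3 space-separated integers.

After move 1 (D):
5 4 1
7 2 0
3 8 6

After move 2 (D):
5 4 1
7 2 6
3 8 0

After move 3 (L):
5 4 1
7 2 6
3 0 8

Answer: 5 4 1
7 2 6
3 0 8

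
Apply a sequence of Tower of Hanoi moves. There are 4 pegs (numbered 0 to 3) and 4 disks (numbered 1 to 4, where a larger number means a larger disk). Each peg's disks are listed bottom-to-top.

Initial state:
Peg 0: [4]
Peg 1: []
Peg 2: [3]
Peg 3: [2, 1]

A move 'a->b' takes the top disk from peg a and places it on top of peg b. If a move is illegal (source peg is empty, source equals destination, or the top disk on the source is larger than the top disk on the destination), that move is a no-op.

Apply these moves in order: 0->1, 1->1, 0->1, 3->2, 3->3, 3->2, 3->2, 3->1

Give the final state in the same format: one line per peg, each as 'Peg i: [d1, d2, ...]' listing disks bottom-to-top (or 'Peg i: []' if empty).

After move 1 (0->1):
Peg 0: []
Peg 1: [4]
Peg 2: [3]
Peg 3: [2, 1]

After move 2 (1->1):
Peg 0: []
Peg 1: [4]
Peg 2: [3]
Peg 3: [2, 1]

After move 3 (0->1):
Peg 0: []
Peg 1: [4]
Peg 2: [3]
Peg 3: [2, 1]

After move 4 (3->2):
Peg 0: []
Peg 1: [4]
Peg 2: [3, 1]
Peg 3: [2]

After move 5 (3->3):
Peg 0: []
Peg 1: [4]
Peg 2: [3, 1]
Peg 3: [2]

After move 6 (3->2):
Peg 0: []
Peg 1: [4]
Peg 2: [3, 1]
Peg 3: [2]

After move 7 (3->2):
Peg 0: []
Peg 1: [4]
Peg 2: [3, 1]
Peg 3: [2]

After move 8 (3->1):
Peg 0: []
Peg 1: [4, 2]
Peg 2: [3, 1]
Peg 3: []

Answer: Peg 0: []
Peg 1: [4, 2]
Peg 2: [3, 1]
Peg 3: []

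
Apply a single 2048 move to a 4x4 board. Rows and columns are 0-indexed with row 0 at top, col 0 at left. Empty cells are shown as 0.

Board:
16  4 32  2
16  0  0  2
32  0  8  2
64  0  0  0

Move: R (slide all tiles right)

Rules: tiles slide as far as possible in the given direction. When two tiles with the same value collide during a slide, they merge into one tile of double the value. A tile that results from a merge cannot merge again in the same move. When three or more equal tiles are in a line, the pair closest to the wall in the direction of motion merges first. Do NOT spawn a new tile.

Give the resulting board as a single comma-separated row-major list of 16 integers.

Answer: 16, 4, 32, 2, 0, 0, 16, 2, 0, 32, 8, 2, 0, 0, 0, 64

Derivation:
Slide right:
row 0: [16, 4, 32, 2] -> [16, 4, 32, 2]
row 1: [16, 0, 0, 2] -> [0, 0, 16, 2]
row 2: [32, 0, 8, 2] -> [0, 32, 8, 2]
row 3: [64, 0, 0, 0] -> [0, 0, 0, 64]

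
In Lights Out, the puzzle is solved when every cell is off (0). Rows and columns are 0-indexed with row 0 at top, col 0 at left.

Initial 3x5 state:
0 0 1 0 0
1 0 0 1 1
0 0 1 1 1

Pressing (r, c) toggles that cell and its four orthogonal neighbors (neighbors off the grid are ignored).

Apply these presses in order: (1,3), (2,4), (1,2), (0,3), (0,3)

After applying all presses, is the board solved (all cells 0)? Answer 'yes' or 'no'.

After press 1 at (1,3):
0 0 1 1 0
1 0 1 0 0
0 0 1 0 1

After press 2 at (2,4):
0 0 1 1 0
1 0 1 0 1
0 0 1 1 0

After press 3 at (1,2):
0 0 0 1 0
1 1 0 1 1
0 0 0 1 0

After press 4 at (0,3):
0 0 1 0 1
1 1 0 0 1
0 0 0 1 0

After press 5 at (0,3):
0 0 0 1 0
1 1 0 1 1
0 0 0 1 0

Lights still on: 6

Answer: no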